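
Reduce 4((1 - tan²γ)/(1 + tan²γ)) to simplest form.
4((1 - tan²γ)/(1 + tan²γ)) = 4(cos(2γ)) (using Double angle)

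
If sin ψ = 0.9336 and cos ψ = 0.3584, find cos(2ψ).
cos(2ψ) = cos²ψ - sin²ψ = -0.7432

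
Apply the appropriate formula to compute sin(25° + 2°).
sin(25° + 2°) = sin 25° cos 2° + cos 25° sin 2° = 0.454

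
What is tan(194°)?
tan(194°) = 0.2493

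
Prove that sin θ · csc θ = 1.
LHS = sin θ · (1/sin θ) = 1 = RHS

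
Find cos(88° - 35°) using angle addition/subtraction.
cos(88° - 35°) = cos 88° cos 35° + sin 88° sin 35° = 0.6018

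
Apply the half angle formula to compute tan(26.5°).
tan(26.5°) = sin 53° / (1 + cos 53°) = 0.4986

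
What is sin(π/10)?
sin(π/10) = 0.309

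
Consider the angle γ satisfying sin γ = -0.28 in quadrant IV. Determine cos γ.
cos γ = √(1 - sin²γ) = 0.96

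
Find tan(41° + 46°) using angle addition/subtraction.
tan(41° + 46°) = (tan 41° + tan 46°)/(1 - tan 41° tan 46°) = 19.08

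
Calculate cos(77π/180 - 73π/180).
cos(77π/180 - 73π/180) = cos 77π/180 cos 73π/180 + sin 77π/180 sin 73π/180 = 0.9976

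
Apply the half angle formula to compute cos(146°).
cos(146°) = -√((1 + cos 292°)/2) = -0.829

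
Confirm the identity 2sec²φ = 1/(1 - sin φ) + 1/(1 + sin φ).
RHS = [(1 + sin φ) + (1 - sin φ)] / [(1 - sin φ)(1 + sin φ)] = 2/(1 - sin²φ) = 2/cos²φ = 2sec²φ = LHS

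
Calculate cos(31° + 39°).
cos(31° + 39°) = cos 31° cos 39° - sin 31° sin 39° = 0.342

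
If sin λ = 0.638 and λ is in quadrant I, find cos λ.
cos λ = 0.77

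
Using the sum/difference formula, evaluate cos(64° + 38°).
cos(64° + 38°) = cos 64° cos 38° - sin 64° sin 38° = -0.2079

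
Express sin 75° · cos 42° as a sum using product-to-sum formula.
sin 75° cos 42° = (1/2)[sin(75°+42°) + sin(75°-42°)]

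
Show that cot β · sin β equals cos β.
LHS = (cos β/sin β) · sin β = cos β = RHS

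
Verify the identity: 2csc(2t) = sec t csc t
LHS = 2/sin(2t) = 2/(2 sin t cos t) = 1/(sin t cos t) = (1/cos t)(1/sin t) = sec t csc t = RHS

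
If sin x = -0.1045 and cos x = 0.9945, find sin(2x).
sin(2x) = 2 sin x cos x = -0.2079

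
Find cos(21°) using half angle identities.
cos(21°) = √((1 + cos 42°)/2) = 0.9336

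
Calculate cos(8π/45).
cos(8π/45) = 0.848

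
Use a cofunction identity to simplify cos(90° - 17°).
cos(90° - 17°) = sin(17°)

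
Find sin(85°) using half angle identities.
sin(85°) = √((1 - cos 170°)/2) = 0.9962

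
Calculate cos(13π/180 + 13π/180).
cos(13π/180 + 13π/180) = cos 13π/180 cos 13π/180 - sin 13π/180 sin 13π/180 = 0.8988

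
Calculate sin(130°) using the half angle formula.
sin(130°) = √((1 - cos 260°)/2) = 0.766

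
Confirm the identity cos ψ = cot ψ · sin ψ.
RHS = (cos ψ/sin ψ) · sin ψ = cos ψ = LHS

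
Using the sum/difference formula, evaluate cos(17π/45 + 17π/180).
cos(17π/45 + 17π/180) = cos 17π/45 cos 17π/180 - sin 17π/45 sin 17π/180 = 0.08716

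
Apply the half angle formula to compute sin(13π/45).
sin(13π/45) = √((1 - cos 26π/45)/2) = 0.788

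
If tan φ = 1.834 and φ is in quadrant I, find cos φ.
cos φ = 0.4787 (using tan²φ + 1 = sec²φ)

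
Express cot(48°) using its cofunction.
cot(48°) = tan(90° - 48°) = tan(42°)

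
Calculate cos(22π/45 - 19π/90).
cos(22π/45 - 19π/90) = cos 22π/45 cos 19π/90 + sin 22π/45 sin 19π/90 = 0.6428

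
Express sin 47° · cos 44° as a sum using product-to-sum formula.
sin 47° cos 44° = (1/2)[sin(47°+44°) + sin(47°-44°)]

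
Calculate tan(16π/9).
tan(16π/9) = -0.8391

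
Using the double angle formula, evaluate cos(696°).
cos(696°) = cos²348° - sin²348° = 0.9135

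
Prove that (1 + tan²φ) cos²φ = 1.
LHS = sec²φ · cos²φ = (1/cos²φ) · cos²φ = 1 = RHS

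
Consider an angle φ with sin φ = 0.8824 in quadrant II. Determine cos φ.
cos φ = ±√(1 - sin²φ) = -0.4705 (negative in QII)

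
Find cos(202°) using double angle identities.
cos(202°) = cos²101° - sin²101° = -0.9272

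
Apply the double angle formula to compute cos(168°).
cos(168°) = cos²84° - sin²84° = -0.9781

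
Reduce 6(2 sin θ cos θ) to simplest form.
6(2 sin θ cos θ) = 6(sin(2θ)) (using Double angle)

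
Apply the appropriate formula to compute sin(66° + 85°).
sin(66° + 85°) = sin 66° cos 85° + cos 66° sin 85° = 0.4848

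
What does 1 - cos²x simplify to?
1 - cos²x = sin²x (using Pythagorean identity)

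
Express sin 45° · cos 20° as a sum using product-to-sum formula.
sin 45° cos 20° = (1/2)[sin(45°+20°) + sin(45°-20°)]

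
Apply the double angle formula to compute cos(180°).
cos(180°) = cos²90° - sin²90° = -1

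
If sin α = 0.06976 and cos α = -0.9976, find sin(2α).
sin(2α) = 2 sin α cos α = -0.1392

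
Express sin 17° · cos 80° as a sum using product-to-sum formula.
sin 17° cos 80° = (1/2)[sin(17°+80°) + sin(17°-80°)]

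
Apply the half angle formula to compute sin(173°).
sin(173°) = √((1 - cos 346°)/2) = 0.1219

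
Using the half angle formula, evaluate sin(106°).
sin(106°) = √((1 - cos 212°)/2) = 0.9613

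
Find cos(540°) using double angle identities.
cos(540°) = cos²270° - sin²270° = -1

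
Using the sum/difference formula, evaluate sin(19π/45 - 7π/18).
sin(19π/45 - 7π/18) = sin 19π/45 cos 7π/18 - cos 19π/45 sin 7π/18 = 0.1045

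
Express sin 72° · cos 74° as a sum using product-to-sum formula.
sin 72° cos 74° = (1/2)[sin(72°+74°) + sin(72°-74°)]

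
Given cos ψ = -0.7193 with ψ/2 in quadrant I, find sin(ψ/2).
sin(ψ/2) = ±√((1 - cos ψ)/2); positive since ψ/2 ∈ QI, so sin(ψ/2) = 0.9272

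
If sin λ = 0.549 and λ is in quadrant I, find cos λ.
cos λ = 0.8358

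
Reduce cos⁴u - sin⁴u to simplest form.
cos⁴u - sin⁴u = cos(2u) (using Factoring + double angle)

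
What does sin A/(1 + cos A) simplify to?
sin A/(1 + cos A) = tan(A/2) (using Half angle)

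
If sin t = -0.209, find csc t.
csc t = 1/sin t = -4.785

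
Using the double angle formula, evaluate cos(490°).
cos(490°) = cos²245° - sin²245° = -0.6428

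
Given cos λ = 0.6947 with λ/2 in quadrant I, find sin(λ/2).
sin(λ/2) = ±√((1 - cos λ)/2); positive since λ/2 ∈ QI, so sin(λ/2) = 0.3907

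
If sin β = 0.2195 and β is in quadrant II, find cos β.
cos β = -0.9756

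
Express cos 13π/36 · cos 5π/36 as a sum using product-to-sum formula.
cos 13π/36 cos 5π/36 = (1/2)[cos(13π/36-5π/36) + cos(13π/36+5π/36)]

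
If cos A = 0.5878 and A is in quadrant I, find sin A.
sin A = 0.809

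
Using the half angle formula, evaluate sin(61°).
sin(61°) = √((1 - cos 122°)/2) = 0.8746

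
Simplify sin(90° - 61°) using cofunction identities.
sin(90° - 61°) = cos(61°)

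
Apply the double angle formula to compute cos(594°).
cos(594°) = cos²297° - sin²297° = -0.5878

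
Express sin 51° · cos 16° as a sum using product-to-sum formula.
sin 51° cos 16° = (1/2)[sin(51°+16°) + sin(51°-16°)]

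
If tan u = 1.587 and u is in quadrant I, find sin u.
sin u = 0.846 (using tan²u + 1 = sec²u)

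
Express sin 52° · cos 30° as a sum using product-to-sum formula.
sin 52° cos 30° = (1/2)[sin(52°+30°) + sin(52°-30°)]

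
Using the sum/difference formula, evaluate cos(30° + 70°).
cos(30° + 70°) = cos 30° cos 70° - sin 30° sin 70° = -0.1736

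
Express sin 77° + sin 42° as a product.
sin 77° + sin 42° = 2 sin(59.5°) cos(17.5°)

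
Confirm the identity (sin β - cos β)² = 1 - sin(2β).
LHS = sin²β - 2 sin β cos β + cos²β = (sin²β + cos²β) - 2 sin β cos β = 1 - sin(2β) = RHS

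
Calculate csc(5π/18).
csc(5π/18) = 1.305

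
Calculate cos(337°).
cos(337°) = 0.9205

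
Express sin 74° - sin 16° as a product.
sin 74° - sin 16° = 2 cos(45°) sin(29°)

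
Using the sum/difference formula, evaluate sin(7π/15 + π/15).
sin(7π/15 + π/15) = sin 7π/15 cos π/15 + cos 7π/15 sin π/15 = 0.9945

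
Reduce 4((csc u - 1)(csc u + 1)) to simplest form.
4((csc u - 1)(csc u + 1)) = 4(cot²u) (using Diff. of squares)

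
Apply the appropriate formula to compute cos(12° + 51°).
cos(12° + 51°) = cos 12° cos 51° - sin 12° sin 51° = 0.454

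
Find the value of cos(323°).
cos(323°) = 0.7986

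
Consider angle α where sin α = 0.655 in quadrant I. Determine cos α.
cos α = √(1 - sin²α) = 0.7556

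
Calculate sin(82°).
sin(82°) = 0.9903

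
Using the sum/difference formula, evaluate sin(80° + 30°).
sin(80° + 30°) = sin 80° cos 30° + cos 80° sin 30° = 0.9397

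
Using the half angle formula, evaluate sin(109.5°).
sin(109.5°) = √((1 - cos 219°)/2) = 0.9426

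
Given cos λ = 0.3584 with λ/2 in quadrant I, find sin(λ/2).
sin(λ/2) = ±√((1 - cos λ)/2); positive since λ/2 ∈ QI, so sin(λ/2) = 0.5664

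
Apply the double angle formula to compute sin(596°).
sin(596°) = 2 sin 298° cos 298° = -0.829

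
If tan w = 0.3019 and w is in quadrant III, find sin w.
sin w = -0.289 (using tan²w + 1 = sec²w)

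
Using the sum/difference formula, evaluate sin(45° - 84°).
sin(45° - 84°) = sin 45° cos 84° - cos 45° sin 84° = -0.6293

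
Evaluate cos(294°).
cos(294°) = 0.4067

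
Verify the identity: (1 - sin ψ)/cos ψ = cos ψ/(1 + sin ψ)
LHS = (1 - sin ψ)(1 + sin ψ) / (cos ψ(1 + sin ψ)) = (1 - sin²ψ) / (cos ψ(1 + sin ψ)) = cos²ψ / (cos ψ(1 + sin ψ)) = cos ψ/(1 + sin ψ) = RHS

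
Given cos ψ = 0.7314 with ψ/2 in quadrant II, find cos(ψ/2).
cos(ψ/2) = ±√((1 + cos ψ)/2); negative since ψ/2 ∈ QII, so cos(ψ/2) = -0.9304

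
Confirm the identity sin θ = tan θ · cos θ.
RHS = (sin θ/cos θ) · cos θ = sin θ = LHS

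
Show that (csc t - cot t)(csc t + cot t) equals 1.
LHS = csc²t - cot²t = (1 + cot²t) - cot²t = 1 = RHS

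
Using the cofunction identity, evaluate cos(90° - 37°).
cos(90° - 37°) = sin(37°) = 0.6018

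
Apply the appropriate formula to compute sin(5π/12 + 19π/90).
sin(5π/12 + 19π/90) = sin 5π/12 cos 19π/90 + cos 5π/12 sin 19π/90 = 0.9205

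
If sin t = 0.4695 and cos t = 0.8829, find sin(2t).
sin(2t) = 2 sin t cos t = 0.829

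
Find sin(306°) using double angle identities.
sin(306°) = 2 sin 153° cos 153° = -0.809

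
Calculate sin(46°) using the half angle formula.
sin(46°) = √((1 - cos 92°)/2) = 0.7193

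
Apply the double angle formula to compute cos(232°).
cos(232°) = cos²116° - sin²116° = -0.6157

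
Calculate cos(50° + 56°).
cos(50° + 56°) = cos 50° cos 56° - sin 50° sin 56° = -0.2756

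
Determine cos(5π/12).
cos(5π/12) = (√6-√2)/4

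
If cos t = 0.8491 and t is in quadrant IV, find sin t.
sin t = -0.5282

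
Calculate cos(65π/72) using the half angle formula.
cos(65π/72) = -√((1 + cos 65π/36)/2) = -0.9537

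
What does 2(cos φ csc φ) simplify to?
2(cos φ csc φ) = 2(cot φ) (using Reciprocal + quotient)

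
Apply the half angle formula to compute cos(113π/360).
cos(113π/360) = √((1 + cos 113π/180)/2) = 0.5519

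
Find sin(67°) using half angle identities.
sin(67°) = √((1 - cos 134°)/2) = 0.9205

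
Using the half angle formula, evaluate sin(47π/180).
sin(47π/180) = √((1 - cos 47π/90)/2) = 0.7314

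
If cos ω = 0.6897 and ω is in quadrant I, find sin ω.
sin ω = 0.7241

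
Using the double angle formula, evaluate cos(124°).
cos(124°) = cos²62° - sin²62° = -0.5592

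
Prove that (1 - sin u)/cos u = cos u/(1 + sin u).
LHS = (1 - sin u)(1 + sin u) / (cos u(1 + sin u)) = (1 - sin²u) / (cos u(1 + sin u)) = cos²u / (cos u(1 + sin u)) = cos u/(1 + sin u) = RHS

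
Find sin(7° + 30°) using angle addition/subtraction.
sin(7° + 30°) = sin 7° cos 30° + cos 7° sin 30° = 0.6018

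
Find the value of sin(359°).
sin(359°) = -0.01745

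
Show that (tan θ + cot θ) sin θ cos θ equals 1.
LHS = (sin θ/cos θ + cos θ/sin θ) sin θ cos θ = ((sin²θ + cos²θ)/(sin θ cos θ)) · sin θ cos θ = sin²θ + cos²θ = 1 = RHS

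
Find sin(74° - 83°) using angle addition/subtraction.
sin(74° - 83°) = sin 74° cos 83° - cos 74° sin 83° = -0.1564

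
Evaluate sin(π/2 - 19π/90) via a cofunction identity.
sin(π/2 - 19π/90) = cos(19π/90) = 0.788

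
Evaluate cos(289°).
cos(289°) = 0.3256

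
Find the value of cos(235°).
cos(235°) = -0.5736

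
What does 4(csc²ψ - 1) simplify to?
4(csc²ψ - 1) = 4(cot²ψ) (using Pythagorean identity)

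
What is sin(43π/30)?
sin(43π/30) = -0.9781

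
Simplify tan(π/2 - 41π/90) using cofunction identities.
tan(π/2 - 41π/90) = cot(41π/90)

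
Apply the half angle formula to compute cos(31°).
cos(31°) = √((1 + cos 62°)/2) = 0.8572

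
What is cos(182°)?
cos(182°) = -0.9994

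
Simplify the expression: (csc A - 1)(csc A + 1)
(csc A - 1)(csc A + 1) = cot²A (using Diff. of squares)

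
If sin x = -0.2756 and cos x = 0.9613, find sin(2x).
sin(2x) = 2 sin x cos x = -0.5299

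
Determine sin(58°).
sin(58°) = 0.848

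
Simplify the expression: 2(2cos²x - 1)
2(2cos²x - 1) = 2(cos(2x)) (using Double angle)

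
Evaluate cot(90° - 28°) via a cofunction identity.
cot(90° - 28°) = tan(28°) = 0.5317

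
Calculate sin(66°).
sin(66°) = 0.9135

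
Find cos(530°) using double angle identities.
cos(530°) = 2cos²265° - 1 = -0.9848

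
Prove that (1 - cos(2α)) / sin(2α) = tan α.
LHS = 2sin²α / (2 sin α cos α) = sin α/cos α = tan α = RHS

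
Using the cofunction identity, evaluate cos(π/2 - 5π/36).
cos(π/2 - 5π/36) = sin(5π/36) = 0.4226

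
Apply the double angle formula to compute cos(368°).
cos(368°) = cos²184° - sin²184° = 0.9903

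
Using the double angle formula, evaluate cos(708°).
cos(708°) = cos²354° - sin²354° = 0.9781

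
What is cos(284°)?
cos(284°) = 0.2419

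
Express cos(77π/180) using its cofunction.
cos(77π/180) = sin(π/2 - 77π/180) = sin(13π/180)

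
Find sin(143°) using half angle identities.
sin(143°) = √((1 - cos 286°)/2) = 0.6018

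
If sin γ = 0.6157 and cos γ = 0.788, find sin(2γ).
sin(2γ) = 2 sin γ cos γ = 0.9703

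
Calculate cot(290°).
cot(290°) = -0.364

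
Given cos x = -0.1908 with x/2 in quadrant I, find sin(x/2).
sin(x/2) = ±√((1 - cos x)/2); positive since x/2 ∈ QI, so sin(x/2) = 0.7716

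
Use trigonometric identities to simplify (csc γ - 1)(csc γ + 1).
(csc γ - 1)(csc γ + 1) = cot²γ (using Diff. of squares)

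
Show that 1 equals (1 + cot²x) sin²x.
RHS = csc²x · sin²x = (1/sin²x) · sin²x = 1 = LHS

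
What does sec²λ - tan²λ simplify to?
sec²λ - tan²λ = 1 (using Pythagorean identity)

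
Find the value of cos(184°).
cos(184°) = -0.9976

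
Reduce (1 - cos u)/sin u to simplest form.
(1 - cos u)/sin u = tan(u/2) (using Half angle)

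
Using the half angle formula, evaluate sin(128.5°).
sin(128.5°) = √((1 - cos 257°)/2) = 0.7826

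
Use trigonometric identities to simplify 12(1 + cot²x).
12(1 + cot²x) = 12(csc²x) (using Pythagorean identity)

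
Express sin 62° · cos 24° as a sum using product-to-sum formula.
sin 62° cos 24° = (1/2)[sin(62°+24°) + sin(62°-24°)]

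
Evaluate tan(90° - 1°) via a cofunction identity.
tan(90° - 1°) = cot(1°) = 57.29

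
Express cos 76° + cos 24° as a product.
cos 76° + cos 24° = 2 cos(50°) cos(26°)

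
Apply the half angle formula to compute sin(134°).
sin(134°) = √((1 - cos 268°)/2) = 0.7193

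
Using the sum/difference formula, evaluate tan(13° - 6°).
tan(13° - 6°) = (tan 13° - tan 6°)/(1 + tan 13° tan 6°) = 0.1228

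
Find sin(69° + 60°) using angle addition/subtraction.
sin(69° + 60°) = sin 69° cos 60° + cos 69° sin 60° = 0.7771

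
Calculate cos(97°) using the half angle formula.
cos(97°) = -√((1 + cos 194°)/2) = -0.1219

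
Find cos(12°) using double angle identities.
cos(12°) = cos²6° - sin²6° = 0.9781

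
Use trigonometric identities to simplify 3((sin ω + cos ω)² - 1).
3((sin ω + cos ω)² - 1) = 3(sin(2ω)) (using Pythagorean + double angle)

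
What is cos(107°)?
cos(107°) = -0.2924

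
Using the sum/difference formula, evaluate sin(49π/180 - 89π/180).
sin(49π/180 - 89π/180) = sin 49π/180 cos 89π/180 - cos 49π/180 sin 89π/180 = -0.6428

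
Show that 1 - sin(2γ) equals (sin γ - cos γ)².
RHS = sin²γ - 2 sin γ cos γ + cos²γ = (sin²γ + cos²γ) - 2 sin γ cos γ = 1 - sin(2γ) = LHS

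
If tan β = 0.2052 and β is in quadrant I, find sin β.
sin β = 0.201 (using tan²β + 1 = sec²β)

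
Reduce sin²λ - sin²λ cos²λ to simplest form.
sin²λ - sin²λ cos²λ = sin⁴λ (using Factoring)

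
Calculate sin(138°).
sin(138°) = 0.6691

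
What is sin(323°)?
sin(323°) = -0.6018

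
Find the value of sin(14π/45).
sin(14π/45) = 0.829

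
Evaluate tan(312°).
tan(312°) = -1.111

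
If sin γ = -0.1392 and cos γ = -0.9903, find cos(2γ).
cos(2γ) = cos²γ - sin²γ = 0.9613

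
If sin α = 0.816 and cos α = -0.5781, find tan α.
tan α = sin α / cos α = -1.412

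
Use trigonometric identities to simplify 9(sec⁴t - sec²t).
9(sec⁴t - sec²t) = 9(tan⁴t + tan²t) (using Pythagorean)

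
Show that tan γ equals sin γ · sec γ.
RHS = sin γ · (1/cos γ) = sin γ/cos γ = tan γ = LHS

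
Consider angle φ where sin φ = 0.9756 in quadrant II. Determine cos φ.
cos φ = ±√(1 - sin²φ) = -0.2196 (negative in QII)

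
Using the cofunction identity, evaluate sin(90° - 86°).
sin(90° - 86°) = cos(86°) = 0.06976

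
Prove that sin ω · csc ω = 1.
LHS = sin ω · (1/sin ω) = 1 = RHS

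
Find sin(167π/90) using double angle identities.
sin(167π/90) = 2 sin 167π/180 cos 167π/180 = -0.4384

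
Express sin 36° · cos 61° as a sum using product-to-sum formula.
sin 36° cos 61° = (1/2)[sin(36°+61°) + sin(36°-61°)]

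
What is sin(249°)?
sin(249°) = -0.9336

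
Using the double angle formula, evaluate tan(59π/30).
tan(59π/30) = 2 tan 59π/60 / (1 - tan²59π/60) = -0.1051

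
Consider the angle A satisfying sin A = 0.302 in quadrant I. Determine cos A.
cos A = √(1 - sin²A) = 0.9533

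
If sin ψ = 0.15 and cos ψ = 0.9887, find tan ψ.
tan ψ = sin ψ / cos ψ = 0.1517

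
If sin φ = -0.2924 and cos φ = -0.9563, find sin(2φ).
sin(2φ) = 2 sin φ cos φ = 0.5592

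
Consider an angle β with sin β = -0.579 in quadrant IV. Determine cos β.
cos β = √(1 - sin²β) = 0.8153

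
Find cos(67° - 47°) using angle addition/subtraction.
cos(67° - 47°) = cos 67° cos 47° + sin 67° sin 47° = 0.9397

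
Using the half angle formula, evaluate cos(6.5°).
cos(6.5°) = √((1 + cos 13°)/2) = 0.9936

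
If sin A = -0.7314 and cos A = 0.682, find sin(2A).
sin(2A) = 2 sin A cos A = -0.9976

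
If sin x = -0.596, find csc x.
csc x = 1/sin x = -1.678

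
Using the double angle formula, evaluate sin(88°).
sin(88°) = 2 sin 44° cos 44° = 0.9994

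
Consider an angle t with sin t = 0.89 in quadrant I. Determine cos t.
cos t = √(1 - sin²t) = 0.456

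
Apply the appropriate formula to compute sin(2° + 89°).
sin(2° + 89°) = sin 2° cos 89° + cos 2° sin 89° = 0.9998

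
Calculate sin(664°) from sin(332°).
sin(664°) = 2 sin 332° cos 332° = -0.829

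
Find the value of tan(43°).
tan(43°) = 0.9325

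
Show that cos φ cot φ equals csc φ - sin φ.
RHS = 1/sin φ - sin φ = (1 - sin²φ)/sin φ = cos²φ/sin φ = cos φ · (cos φ/sin φ) = cos φ cot φ = LHS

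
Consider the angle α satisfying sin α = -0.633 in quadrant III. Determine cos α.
cos α = ±√(1 - sin²α) = -0.7742 (negative in QIII)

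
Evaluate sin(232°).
sin(232°) = -0.788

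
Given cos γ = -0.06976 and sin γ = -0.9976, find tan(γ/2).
tan(γ/2) = sin γ / (1 + cos γ) = -1.072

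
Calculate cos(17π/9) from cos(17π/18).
cos(17π/9) = cos²17π/18 - sin²17π/18 = 0.9397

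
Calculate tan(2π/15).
tan(2π/15) = 0.4452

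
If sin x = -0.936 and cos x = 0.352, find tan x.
tan x = sin x / cos x = -2.659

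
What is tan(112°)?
tan(112°) = -2.475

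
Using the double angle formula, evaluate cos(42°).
cos(42°) = cos²21° - sin²21° = 0.7431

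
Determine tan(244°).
tan(244°) = 2.05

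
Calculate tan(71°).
tan(71°) = 2.904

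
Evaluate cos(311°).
cos(311°) = 0.6561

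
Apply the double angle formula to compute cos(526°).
cos(526°) = cos²263° - sin²263° = -0.9703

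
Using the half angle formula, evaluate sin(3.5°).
sin(3.5°) = √((1 - cos 7°)/2) = 0.06105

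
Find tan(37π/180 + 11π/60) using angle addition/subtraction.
tan(37π/180 + 11π/60) = (tan 37π/180 + tan 11π/60)/(1 - tan 37π/180 tan 11π/60) = 2.747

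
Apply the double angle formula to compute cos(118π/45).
cos(118π/45) = cos²59π/45 - sin²59π/45 = -0.3746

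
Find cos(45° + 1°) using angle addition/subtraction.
cos(45° + 1°) = cos 45° cos 1° - sin 45° sin 1° = 0.6947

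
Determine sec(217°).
sec(217°) = -1.252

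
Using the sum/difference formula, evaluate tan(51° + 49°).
tan(51° + 49°) = (tan 51° + tan 49°)/(1 - tan 51° tan 49°) = -5.671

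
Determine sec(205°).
sec(205°) = -1.103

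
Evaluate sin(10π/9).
sin(10π/9) = -0.342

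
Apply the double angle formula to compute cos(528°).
cos(528°) = cos²264° - sin²264° = -0.9781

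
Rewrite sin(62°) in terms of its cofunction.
sin(62°) = cos(90° - 62°) = cos(28°)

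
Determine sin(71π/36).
sin(71π/36) = -0.08716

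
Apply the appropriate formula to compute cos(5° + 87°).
cos(5° + 87°) = cos 5° cos 87° - sin 5° sin 87° = -0.0349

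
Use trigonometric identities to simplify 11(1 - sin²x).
11(1 - sin²x) = 11(cos²x) (using Pythagorean identity)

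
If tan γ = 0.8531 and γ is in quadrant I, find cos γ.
cos γ = 0.7608 (using tan²γ + 1 = sec²γ)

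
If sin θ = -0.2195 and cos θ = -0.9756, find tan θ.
tan θ = sin θ / cos θ = 0.225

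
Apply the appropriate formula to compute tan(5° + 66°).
tan(5° + 66°) = (tan 5° + tan 66°)/(1 - tan 5° tan 66°) = 2.904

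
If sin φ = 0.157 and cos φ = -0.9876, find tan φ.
tan φ = sin φ / cos φ = -0.159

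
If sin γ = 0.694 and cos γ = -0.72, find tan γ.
tan γ = sin γ / cos γ = -0.9639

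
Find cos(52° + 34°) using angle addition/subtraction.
cos(52° + 34°) = cos 52° cos 34° - sin 52° sin 34° = 0.06976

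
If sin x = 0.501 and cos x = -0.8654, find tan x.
tan x = sin x / cos x = -0.5789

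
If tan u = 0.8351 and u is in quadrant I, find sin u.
sin u = 0.641 (using tan²u + 1 = sec²u)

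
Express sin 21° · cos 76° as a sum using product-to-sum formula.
sin 21° cos 76° = (1/2)[sin(21°+76°) + sin(21°-76°)]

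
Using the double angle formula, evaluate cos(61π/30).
cos(61π/30) = cos²61π/60 - sin²61π/60 = 0.9945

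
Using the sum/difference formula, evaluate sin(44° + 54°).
sin(44° + 54°) = sin 44° cos 54° + cos 44° sin 54° = 0.9903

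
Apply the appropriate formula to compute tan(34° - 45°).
tan(34° - 45°) = (tan 34° - tan 45°)/(1 + tan 34° tan 45°) = -0.1944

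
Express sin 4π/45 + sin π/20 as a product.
sin 4π/45 + sin π/20 = 2 sin(5π/72) cos(7π/360)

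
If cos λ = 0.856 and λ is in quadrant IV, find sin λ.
sin λ = -0.517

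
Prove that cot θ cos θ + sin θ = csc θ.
LHS = cos²θ/sin θ + sin θ = (cos²θ + sin²θ)/sin θ = 1/sin θ = csc θ = RHS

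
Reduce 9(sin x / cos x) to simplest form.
9(sin x / cos x) = 9(tan x) (using Quotient identity)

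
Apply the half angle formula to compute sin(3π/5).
sin(3π/5) = √((1 - cos 6π/5)/2) = 0.9511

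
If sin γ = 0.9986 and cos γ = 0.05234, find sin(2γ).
sin(2γ) = 2 sin γ cos γ = 0.1045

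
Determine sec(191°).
sec(191°) = -1.019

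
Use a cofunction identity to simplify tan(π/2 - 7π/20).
tan(π/2 - 7π/20) = cot(7π/20)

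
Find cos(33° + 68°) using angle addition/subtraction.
cos(33° + 68°) = cos 33° cos 68° - sin 33° sin 68° = -0.1908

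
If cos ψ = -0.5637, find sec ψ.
sec ψ = 1/cos ψ = -1.774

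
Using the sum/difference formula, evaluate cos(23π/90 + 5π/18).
cos(23π/90 + 5π/18) = cos 23π/90 cos 5π/18 - sin 23π/90 sin 5π/18 = -0.1045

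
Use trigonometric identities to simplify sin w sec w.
sin w sec w = tan w (using Reciprocal + quotient)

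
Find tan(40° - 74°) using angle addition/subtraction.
tan(40° - 74°) = (tan 40° - tan 74°)/(1 + tan 40° tan 74°) = -0.6745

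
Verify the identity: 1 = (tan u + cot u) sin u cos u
RHS = (sin u/cos u + cos u/sin u) sin u cos u = ((sin²u + cos²u)/(sin u cos u)) · sin u cos u = sin²u + cos²u = 1 = LHS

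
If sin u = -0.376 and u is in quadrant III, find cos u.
cos u = -0.9266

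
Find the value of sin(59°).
sin(59°) = 0.8572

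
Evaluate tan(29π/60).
tan(29π/60) = 19.08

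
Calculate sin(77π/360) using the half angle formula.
sin(77π/360) = √((1 - cos 77π/180)/2) = 0.6225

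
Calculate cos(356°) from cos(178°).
cos(356°) = cos²178° - sin²178° = 0.9976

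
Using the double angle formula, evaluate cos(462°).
cos(462°) = cos²231° - sin²231° = -0.2079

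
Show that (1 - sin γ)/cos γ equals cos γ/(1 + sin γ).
LHS = (1 - sin γ)(1 + sin γ) / (cos γ(1 + sin γ)) = (1 - sin²γ) / (cos γ(1 + sin γ)) = cos²γ / (cos γ(1 + sin γ)) = cos γ/(1 + sin γ) = RHS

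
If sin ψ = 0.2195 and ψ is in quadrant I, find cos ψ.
cos ψ = 0.9756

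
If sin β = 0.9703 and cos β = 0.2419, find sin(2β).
sin(2β) = 2 sin β cos β = 0.4694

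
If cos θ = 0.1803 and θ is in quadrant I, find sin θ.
sin θ = 0.9836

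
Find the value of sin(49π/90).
sin(49π/90) = 0.9903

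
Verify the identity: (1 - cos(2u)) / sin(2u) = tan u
LHS = 2sin²u / (2 sin u cos u) = sin u/cos u = tan u = RHS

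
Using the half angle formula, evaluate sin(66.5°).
sin(66.5°) = √((1 - cos 133°)/2) = 0.9171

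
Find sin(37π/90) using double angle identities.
sin(37π/90) = 2 sin 37π/180 cos 37π/180 = 0.9613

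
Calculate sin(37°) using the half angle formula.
sin(37°) = √((1 - cos 74°)/2) = 0.6018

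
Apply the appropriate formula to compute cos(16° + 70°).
cos(16° + 70°) = cos 16° cos 70° - sin 16° sin 70° = 0.06976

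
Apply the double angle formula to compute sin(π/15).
sin(π/15) = 2 sin π/30 cos π/30 = 0.2079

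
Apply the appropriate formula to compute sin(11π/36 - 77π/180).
sin(11π/36 - 77π/180) = sin 11π/36 cos 77π/180 - cos 11π/36 sin 77π/180 = -0.3746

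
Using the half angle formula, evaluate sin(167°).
sin(167°) = √((1 - cos 334°)/2) = 0.225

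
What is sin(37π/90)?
sin(37π/90) = 0.9613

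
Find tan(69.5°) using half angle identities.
tan(69.5°) = sin 139° / (1 + cos 139°) = 2.675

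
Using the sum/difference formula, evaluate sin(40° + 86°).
sin(40° + 86°) = sin 40° cos 86° + cos 40° sin 86° = 0.809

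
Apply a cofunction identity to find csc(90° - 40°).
csc(90° - 40°) = sec(40°) = 1.305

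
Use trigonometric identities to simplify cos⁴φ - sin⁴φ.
cos⁴φ - sin⁴φ = cos(2φ) (using Factoring + double angle)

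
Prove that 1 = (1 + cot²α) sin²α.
RHS = csc²α · sin²α = (1/sin²α) · sin²α = 1 = LHS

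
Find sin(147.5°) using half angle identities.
sin(147.5°) = √((1 - cos 295°)/2) = 0.5373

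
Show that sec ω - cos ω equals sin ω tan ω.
LHS = 1/cos ω - cos ω = (1 - cos²ω)/cos ω = sin²ω/cos ω = sin ω · (sin ω/cos ω) = sin ω tan ω = RHS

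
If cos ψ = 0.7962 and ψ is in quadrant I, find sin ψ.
sin ψ = 0.605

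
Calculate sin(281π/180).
sin(281π/180) = -0.9816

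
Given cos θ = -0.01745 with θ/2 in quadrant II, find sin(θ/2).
sin(θ/2) = ±√((1 - cos θ)/2); positive since θ/2 ∈ QII, so sin(θ/2) = 0.7132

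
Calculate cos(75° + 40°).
cos(75° + 40°) = cos 75° cos 40° - sin 75° sin 40° = -0.4226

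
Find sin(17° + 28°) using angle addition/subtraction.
sin(17° + 28°) = sin 17° cos 28° + cos 17° sin 28° = √2/2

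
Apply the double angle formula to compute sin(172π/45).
sin(172π/45) = 2 sin 86π/45 cos 86π/45 = -0.5299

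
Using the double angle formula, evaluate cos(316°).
cos(316°) = cos²158° - sin²158° = 0.7193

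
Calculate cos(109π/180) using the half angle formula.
cos(109π/180) = -√((1 + cos 109π/90)/2) = -0.3256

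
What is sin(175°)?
sin(175°) = 0.08716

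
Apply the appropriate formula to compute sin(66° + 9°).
sin(66° + 9°) = sin 66° cos 9° + cos 66° sin 9° = (√6+√2)/4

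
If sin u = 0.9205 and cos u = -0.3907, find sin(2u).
sin(2u) = 2 sin u cos u = -0.7193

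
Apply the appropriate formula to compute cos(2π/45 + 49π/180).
cos(2π/45 + 49π/180) = cos 2π/45 cos 49π/180 - sin 2π/45 sin 49π/180 = 0.5446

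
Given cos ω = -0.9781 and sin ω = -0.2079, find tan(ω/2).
tan(ω/2) = sin ω / (1 + cos ω) = -9.493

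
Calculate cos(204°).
cos(204°) = -0.9135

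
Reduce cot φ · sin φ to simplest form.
cot φ · sin φ = cos φ (using Quotient identity)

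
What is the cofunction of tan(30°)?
tan(30°) = cot(90° - 30°) = cot(60°)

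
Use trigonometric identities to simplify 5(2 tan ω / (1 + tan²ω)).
5(2 tan ω / (1 + tan²ω)) = 5(sin(2ω)) (using Double angle)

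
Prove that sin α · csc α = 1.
LHS = sin α · (1/sin α) = 1 = RHS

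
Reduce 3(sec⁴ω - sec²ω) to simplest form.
3(sec⁴ω - sec²ω) = 3(tan⁴ω + tan²ω) (using Pythagorean)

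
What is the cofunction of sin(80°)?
sin(80°) = cos(90° - 80°) = cos(10°)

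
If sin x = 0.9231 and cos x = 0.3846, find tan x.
tan x = sin x / cos x = 2.4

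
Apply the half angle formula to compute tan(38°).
tan(38°) = sin 76° / (1 + cos 76°) = 0.7813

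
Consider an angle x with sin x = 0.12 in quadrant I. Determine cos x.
cos x = √(1 - sin²x) = 0.9928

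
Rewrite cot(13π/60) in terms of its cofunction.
cot(13π/60) = tan(π/2 - 13π/60) = tan(17π/60)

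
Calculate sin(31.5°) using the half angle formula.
sin(31.5°) = √((1 - cos 63°)/2) = 0.5225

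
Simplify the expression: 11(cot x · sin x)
11(cot x · sin x) = 11(cos x) (using Quotient identity)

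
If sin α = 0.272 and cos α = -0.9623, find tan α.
tan α = sin α / cos α = -0.2827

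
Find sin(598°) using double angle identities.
sin(598°) = 2 sin 299° cos 299° = -0.848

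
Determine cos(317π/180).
cos(317π/180) = 0.7314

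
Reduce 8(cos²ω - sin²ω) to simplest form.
8(cos²ω - sin²ω) = 8(cos(2ω)) (using Double angle)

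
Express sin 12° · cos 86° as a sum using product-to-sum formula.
sin 12° cos 86° = (1/2)[sin(12°+86°) + sin(12°-86°)]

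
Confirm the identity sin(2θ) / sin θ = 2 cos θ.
LHS = 2 sin θ cos θ / sin θ = 2 cos θ = RHS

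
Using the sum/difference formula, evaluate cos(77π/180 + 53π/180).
cos(77π/180 + 53π/180) = cos 77π/180 cos 53π/180 - sin 77π/180 sin 53π/180 = -0.6428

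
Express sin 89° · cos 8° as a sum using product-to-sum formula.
sin 89° cos 8° = (1/2)[sin(89°+8°) + sin(89°-8°)]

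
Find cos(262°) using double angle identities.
cos(262°) = cos²131° - sin²131° = -0.1392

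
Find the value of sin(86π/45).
sin(86π/45) = -0.2756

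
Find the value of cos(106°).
cos(106°) = -0.2756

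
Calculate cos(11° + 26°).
cos(11° + 26°) = cos 11° cos 26° - sin 11° sin 26° = 0.7986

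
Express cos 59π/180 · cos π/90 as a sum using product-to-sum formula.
cos 59π/180 cos π/90 = (1/2)[cos(59π/180-π/90) + cos(59π/180+π/90)]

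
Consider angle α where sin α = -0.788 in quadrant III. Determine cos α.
cos α = ±√(1 - sin²α) = -0.6157 (negative in QIII)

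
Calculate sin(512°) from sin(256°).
sin(512°) = 2 sin 256° cos 256° = 0.4695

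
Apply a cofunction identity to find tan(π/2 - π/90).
tan(π/2 - π/90) = cot(π/90) = 28.64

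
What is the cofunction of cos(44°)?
cos(44°) = sin(90° - 44°) = sin(46°)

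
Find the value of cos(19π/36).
cos(19π/36) = -0.08716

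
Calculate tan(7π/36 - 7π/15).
tan(7π/36 - 7π/15) = (tan 7π/36 - tan 7π/15)/(1 + tan 7π/36 tan 7π/15) = -1.15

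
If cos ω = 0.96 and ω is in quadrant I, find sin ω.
sin ω = 0.28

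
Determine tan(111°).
tan(111°) = -2.605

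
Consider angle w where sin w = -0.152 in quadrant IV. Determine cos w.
cos w = √(1 - sin²w) = 0.9884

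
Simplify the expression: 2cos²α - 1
2cos²α - 1 = cos(2α) (using Double angle)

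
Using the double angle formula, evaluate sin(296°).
sin(296°) = 2 sin 148° cos 148° = -0.8988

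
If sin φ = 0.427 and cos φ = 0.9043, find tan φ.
tan φ = sin φ / cos φ = 0.4722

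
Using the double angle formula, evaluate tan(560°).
tan(560°) = 2 tan 280° / (1 - tan²280°) = 0.364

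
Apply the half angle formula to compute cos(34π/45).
cos(34π/45) = -√((1 + cos 68π/45)/2) = -0.7193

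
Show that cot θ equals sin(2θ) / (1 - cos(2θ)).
RHS = 2 sin θ cos θ / (2sin²θ) = cos θ/sin θ = cot θ = LHS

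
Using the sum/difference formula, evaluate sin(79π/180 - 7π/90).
sin(79π/180 - 7π/90) = sin 79π/180 cos 7π/90 - cos 79π/180 sin 7π/90 = 0.9063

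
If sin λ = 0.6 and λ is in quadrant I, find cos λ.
cos λ = 0.8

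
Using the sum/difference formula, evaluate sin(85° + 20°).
sin(85° + 20°) = sin 85° cos 20° + cos 85° sin 20° = (√6+√2)/4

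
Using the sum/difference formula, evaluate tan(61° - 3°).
tan(61° - 3°) = (tan 61° - tan 3°)/(1 + tan 61° tan 3°) = 1.6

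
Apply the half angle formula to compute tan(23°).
tan(23°) = sin 46° / (1 + cos 46°) = 0.4245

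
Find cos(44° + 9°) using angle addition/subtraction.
cos(44° + 9°) = cos 44° cos 9° - sin 44° sin 9° = 0.6018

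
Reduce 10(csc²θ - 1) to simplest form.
10(csc²θ - 1) = 10(cot²θ) (using Pythagorean identity)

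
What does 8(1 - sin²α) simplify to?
8(1 - sin²α) = 8(cos²α) (using Pythagorean identity)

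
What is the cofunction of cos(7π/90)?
cos(7π/90) = sin(π/2 - 7π/90) = sin(19π/45)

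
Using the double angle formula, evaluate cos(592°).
cos(592°) = cos²296° - sin²296° = -0.6157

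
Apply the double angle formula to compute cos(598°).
cos(598°) = cos²299° - sin²299° = -0.5299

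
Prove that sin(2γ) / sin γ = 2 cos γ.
LHS = 2 sin γ cos γ / sin γ = 2 cos γ = RHS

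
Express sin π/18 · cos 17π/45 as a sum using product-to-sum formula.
sin π/18 cos 17π/45 = (1/2)[sin(π/18+17π/45) + sin(π/18-17π/45)]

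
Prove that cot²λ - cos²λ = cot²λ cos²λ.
LHS = cos²λ/sin²λ - cos²λ = cos²λ(1/sin²λ - 1) = cos²λ · (1 - sin²λ)/sin²λ = cos²λ · cos²λ/sin²λ = cos²λ · cot²λ = RHS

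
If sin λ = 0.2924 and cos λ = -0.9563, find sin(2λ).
sin(2λ) = 2 sin λ cos λ = -0.5592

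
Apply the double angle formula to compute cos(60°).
cos(60°) = cos²30° - sin²30° = 1/2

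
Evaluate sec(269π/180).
sec(269π/180) = -57.3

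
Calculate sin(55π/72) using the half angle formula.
sin(55π/72) = √((1 - cos 55π/36)/2) = 0.6756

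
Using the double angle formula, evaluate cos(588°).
cos(588°) = cos²294° - sin²294° = -0.6691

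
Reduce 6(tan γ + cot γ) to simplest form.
6(tan γ + cot γ) = 6(sec γ csc γ) (using Quotient identities)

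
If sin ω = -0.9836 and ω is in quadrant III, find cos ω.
cos ω = -0.1804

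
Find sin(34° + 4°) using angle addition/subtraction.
sin(34° + 4°) = sin 34° cos 4° + cos 34° sin 4° = 0.6157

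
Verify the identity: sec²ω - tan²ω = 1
LHS = 1/cos²ω - sin²ω/cos²ω = (1 - sin²ω)/cos²ω = cos²ω/cos²ω = 1 = RHS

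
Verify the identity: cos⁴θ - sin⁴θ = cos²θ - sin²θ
LHS = (cos²θ - sin²θ)(cos²θ + sin²θ) = (cos²θ - sin²θ) · 1 = cos²θ - sin²θ = RHS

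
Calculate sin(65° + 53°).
sin(65° + 53°) = sin 65° cos 53° + cos 65° sin 53° = 0.8829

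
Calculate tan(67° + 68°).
tan(67° + 68°) = (tan 67° + tan 68°)/(1 - tan 67° tan 68°) = -1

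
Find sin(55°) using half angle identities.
sin(55°) = √((1 - cos 110°)/2) = 0.8192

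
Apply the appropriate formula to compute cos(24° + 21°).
cos(24° + 21°) = cos 24° cos 21° - sin 24° sin 21° = √2/2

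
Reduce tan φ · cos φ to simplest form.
tan φ · cos φ = sin φ (using Quotient identity)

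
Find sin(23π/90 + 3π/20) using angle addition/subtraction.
sin(23π/90 + 3π/20) = sin 23π/90 cos 3π/20 + cos 23π/90 sin 3π/20 = 0.9563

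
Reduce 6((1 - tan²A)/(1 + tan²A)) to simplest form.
6((1 - tan²A)/(1 + tan²A)) = 6(cos(2A)) (using Double angle)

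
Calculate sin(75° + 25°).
sin(75° + 25°) = sin 75° cos 25° + cos 75° sin 25° = 0.9848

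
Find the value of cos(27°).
cos(27°) = 0.891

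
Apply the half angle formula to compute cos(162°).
cos(162°) = -√((1 + cos 324°)/2) = -0.9511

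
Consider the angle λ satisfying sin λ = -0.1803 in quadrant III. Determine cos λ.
cos λ = ±√(1 - sin²λ) = -0.9836 (negative in QIII)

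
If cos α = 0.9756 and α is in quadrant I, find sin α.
sin α = 0.2196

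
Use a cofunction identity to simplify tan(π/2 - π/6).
tan(π/2 - π/6) = cot(π/6)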